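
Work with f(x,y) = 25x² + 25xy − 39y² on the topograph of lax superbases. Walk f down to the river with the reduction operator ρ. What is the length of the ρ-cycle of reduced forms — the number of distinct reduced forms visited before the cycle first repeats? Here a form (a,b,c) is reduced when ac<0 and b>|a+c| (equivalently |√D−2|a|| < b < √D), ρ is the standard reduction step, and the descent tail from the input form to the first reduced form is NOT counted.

D = 4525, ⌊√D⌋ = 67
river: ρ → (-39,53,11)
river: ρ → (11,57,-29)
river: ρ → (-29,59,9)
river: ρ → (9,67,-1)
river: ρ → (-1,67,9)
river: ρ → (9,59,-29)
river: ρ → (-29,57,11)
river: ρ → (11,53,-39)
river: ρ → (-39,25,25)
river: ρ → (25,25,-39)
ρ-cycle length = 10 (tail of 0 descent steps not counted)

10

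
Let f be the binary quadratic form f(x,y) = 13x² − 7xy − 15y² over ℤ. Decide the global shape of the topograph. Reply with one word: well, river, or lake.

D = b²−4ac = (-7)² − 4·13·(-15) = 829
D > 0 non-square ⇒ indefinite ⇒ periodic river

river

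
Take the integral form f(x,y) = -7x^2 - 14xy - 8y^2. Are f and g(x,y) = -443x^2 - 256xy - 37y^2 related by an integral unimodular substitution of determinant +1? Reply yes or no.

D₁ = -28, D₂ = -28
f is negative-definite; reduce −f:
−f: translate: b→0 (≡14 mod 14), so (7,14,8)→(7,0,1)
−f: flip: (7,0,1)→(1,0,7)
−f: reduced (well bottom): (1,0,7) with a≤c, −a<b≤a
flip sign back: reduced form of f is (-1,0,-7)
g is negative-definite; reduce −g:
−g: flip: (443,256,37)→(37,-256,443)
−g: translate: b→-34 (≡-256 mod 74), so (37,-256,443)→(37,-34,8)
−g: flip: (37,-34,8)→(8,34,37)
−g: translate: b→2 (≡34 mod 16), so (8,34,37)→(8,2,1)
−g: flip: (8,2,1)→(1,-2,8)
−g: translate: b→0 (≡-2 mod 2), so (1,-2,8)→(1,0,7)
−g: reduced (well bottom): (1,0,7) with a≤c, −a<b≤a
flip sign back: reduced form of g is (-1,0,-7)
reduced forms (-1, 0, -7) vs (-1, 0, -7) ⇒ equivalent

yes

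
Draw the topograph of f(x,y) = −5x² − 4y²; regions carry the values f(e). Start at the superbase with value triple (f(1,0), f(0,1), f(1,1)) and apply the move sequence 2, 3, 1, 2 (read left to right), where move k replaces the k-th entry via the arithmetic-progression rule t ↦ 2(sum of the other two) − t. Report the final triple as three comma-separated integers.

start (-5,-4,-9) = (f(1,0),f(0,1),f(1,1))
replace slot 2: 2·((-5)+(-9)) − (-4) = -24 → (-5,-24,-9)
replace slot 3: 2·((-5)+(-24)) − (-9) = -49 → (-5,-24,-49)
replace slot 1: 2·((-24)+(-49)) − (-5) = -141 → (-141,-24,-49)
replace slot 2: 2·((-141)+(-49)) − (-24) = -356 → (-141,-356,-49)

-141,-356,-49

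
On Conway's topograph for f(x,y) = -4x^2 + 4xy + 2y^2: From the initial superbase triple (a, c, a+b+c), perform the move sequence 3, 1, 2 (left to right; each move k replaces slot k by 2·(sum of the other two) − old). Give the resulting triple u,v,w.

start (-4,2,2) = (f(1,0),f(0,1),f(1,1))
replace slot 3: 2·((-4)+2) − 2 = -6 → (-4,2,-6)
replace slot 1: 2·(2+(-6)) − (-4) = -4 → (-4,2,-6)
replace slot 2: 2·((-4)+(-6)) − 2 = -22 → (-4,-22,-6)

-4,-22,-6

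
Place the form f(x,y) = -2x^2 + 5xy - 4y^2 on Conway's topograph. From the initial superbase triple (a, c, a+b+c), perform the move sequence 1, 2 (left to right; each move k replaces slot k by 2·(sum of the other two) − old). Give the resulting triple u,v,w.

start (-2,-4,-1) = (f(1,0),f(0,1),f(1,1))
replace slot 1: 2·((-4)+(-1)) − (-2) = -8 → (-8,-4,-1)
replace slot 2: 2·((-8)+(-1)) − (-4) = -14 → (-8,-14,-1)

-8,-14,-1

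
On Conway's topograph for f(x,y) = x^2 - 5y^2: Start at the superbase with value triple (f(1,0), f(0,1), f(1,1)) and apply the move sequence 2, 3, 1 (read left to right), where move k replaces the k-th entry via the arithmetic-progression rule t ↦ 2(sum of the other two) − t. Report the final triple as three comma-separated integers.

start (1,-5,-4) = (f(1,0),f(0,1),f(1,1))
replace slot 2: 2·(1+(-4)) − (-5) = -1 → (1,-1,-4)
replace slot 3: 2·(1+(-1)) − (-4) = 4 → (1,-1,4)
replace slot 1: 2·((-1)+4) − 1 = 5 → (5,-1,4)

5,-1,4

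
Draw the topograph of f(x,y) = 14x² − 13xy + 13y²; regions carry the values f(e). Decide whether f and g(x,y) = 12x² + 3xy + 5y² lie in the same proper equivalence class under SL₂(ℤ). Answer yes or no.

D₁ = -559, D₂ = -231
discriminants differ ⇒ not SL₂(ℤ)-equivalent

no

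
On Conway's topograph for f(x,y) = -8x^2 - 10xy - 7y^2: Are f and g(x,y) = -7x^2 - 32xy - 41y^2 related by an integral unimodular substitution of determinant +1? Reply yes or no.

D₁ = -124, D₂ = -124
f is negative-definite; reduce −f:
−f: translate: b→-6 (≡10 mod 16), so (8,10,7)→(8,-6,5)
−f: flip: (8,-6,5)→(5,6,8)
−f: translate: b→-4 (≡6 mod 10), so (5,6,8)→(5,-4,7)
−f: reduced (well bottom): (5,-4,7) with a≤c, −a<b≤a
flip sign back: reduced form of f is (-5,4,-7)
g is negative-definite; reduce −g:
−g: translate: b→4 (≡32 mod 14), so (7,32,41)→(7,4,5)
−g: flip: (7,4,5)→(5,-4,7)
−g: reduced (well bottom): (5,-4,7) with a≤c, −a<b≤a
flip sign back: reduced form of g is (-5,4,-7)
reduced forms (-5, 4, -7) vs (-5, 4, -7) ⇒ equivalent

yes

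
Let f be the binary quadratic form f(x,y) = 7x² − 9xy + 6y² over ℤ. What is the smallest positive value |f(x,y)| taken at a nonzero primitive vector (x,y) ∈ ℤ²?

translate: b→5 (≡-9 mod 14), so (7,-9,6)→(7,5,4)
flip: (7,5,4)→(4,-5,7)
translate: b→3 (≡-5 mod 8), so (4,-5,7)→(4,3,6)
reduced (well bottom): (4,3,6) with a≤c, −a<b≤a
well minimum = a = 4

4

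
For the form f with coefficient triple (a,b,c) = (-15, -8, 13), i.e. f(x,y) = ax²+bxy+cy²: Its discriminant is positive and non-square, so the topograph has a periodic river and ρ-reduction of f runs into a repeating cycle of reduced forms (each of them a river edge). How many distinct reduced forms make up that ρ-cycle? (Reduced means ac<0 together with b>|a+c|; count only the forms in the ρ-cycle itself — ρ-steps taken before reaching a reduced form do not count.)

D = 844, ⌊√D⌋ = 29
descent: ρ → (13,8,-15)  [lands on river]
river: ρ → (-15,22,6)
river: ρ → (6,26,-7)
river: ρ → (-7,16,21)
river: ρ → (21,26,-2)
river: ρ → (-2,26,21)
river: ρ → (21,16,-7)
river: ρ → (-7,26,6)
river: ρ → (6,22,-15)
river: ρ → (-15,8,13)
river: ρ → (13,18,-10)
river: ρ → (-10,22,9)
river: ρ → (9,14,-18)
river: ρ → (-18,22,5)
river: ρ → (5,28,-3)
river: ρ → (-3,26,14)
river: ρ → (14,2,-15)
river: ρ → (-15,28,1)
river: ρ → (1,28,-15)
river: ρ → (-15,2,14)
river: ρ → (14,26,-3)
river: ρ → (-3,28,5)
river: ρ → (5,22,-18)
river: ρ → (-18,14,9)
river: ρ → (9,22,-10)
river: ρ → (-10,18,13)
ρ-cycle length = 26 (tail of 1 descent step not counted)

26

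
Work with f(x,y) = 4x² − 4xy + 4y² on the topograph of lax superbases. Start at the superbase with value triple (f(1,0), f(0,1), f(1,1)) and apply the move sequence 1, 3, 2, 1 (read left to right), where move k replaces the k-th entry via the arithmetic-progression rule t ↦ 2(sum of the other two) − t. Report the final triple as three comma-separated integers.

start (4,4,4) = (f(1,0),f(0,1),f(1,1))
replace slot 1: 2·(4+4) − 4 = 12 → (12,4,4)
replace slot 3: 2·(12+4) − 4 = 28 → (12,4,28)
replace slot 2: 2·(12+28) − 4 = 76 → (12,76,28)
replace slot 1: 2·(76+28) − 12 = 196 → (196,76,28)

196,76,28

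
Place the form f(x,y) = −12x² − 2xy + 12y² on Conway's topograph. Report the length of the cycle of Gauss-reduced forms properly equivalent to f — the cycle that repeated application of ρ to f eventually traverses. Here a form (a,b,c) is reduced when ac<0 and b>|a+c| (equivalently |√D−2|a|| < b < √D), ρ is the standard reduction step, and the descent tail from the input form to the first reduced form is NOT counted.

D = 580, ⌊√D⌋ = 24
descent: ρ → (12,2,-12)  [lands on river]
river: ρ → (-12,22,2)
river: ρ → (2,22,-12)
river: ρ → (-12,2,12)
river: ρ → (12,22,-2)
river: ρ → (-2,22,12)
ρ-cycle length = 6 (tail of 1 descent step not counted)

6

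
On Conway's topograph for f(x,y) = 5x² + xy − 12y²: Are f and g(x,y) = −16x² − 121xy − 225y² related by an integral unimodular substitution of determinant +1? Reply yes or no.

D₁ = 241, D₂ = 241
river cycle of f (length 38): (5, 11, -6), (-6, 13, 3), (3, 11, -10), (-10, 9, 4), (4, 15, -1), (-1, 15, 4), (4, 9, -10), (-10, 11, 3), (3, 13, -6), (-6, 11, 5), … (28 more)
river cycle of g (length 38): (3, 11, -10), (-10, 9, 4), (4, 15, -1), (-1, 15, 4), (4, 9, -10), (-10, 11, 3), (3, 13, -6), (-6, 11, 5), (5, 9, -8), (-8, 7, 6), … (28 more)
cycles coincide ⇒ equivalent

yes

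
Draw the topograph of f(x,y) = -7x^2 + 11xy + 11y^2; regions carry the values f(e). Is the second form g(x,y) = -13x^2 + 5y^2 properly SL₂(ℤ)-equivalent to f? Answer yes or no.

D₁ = 429, D₂ = 260
discriminants differ ⇒ not SL₂(ℤ)-equivalent

no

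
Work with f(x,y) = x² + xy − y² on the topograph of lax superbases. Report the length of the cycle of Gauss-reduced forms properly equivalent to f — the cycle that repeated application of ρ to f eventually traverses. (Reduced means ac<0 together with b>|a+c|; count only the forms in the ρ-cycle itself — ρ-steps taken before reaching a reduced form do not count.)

D = 5, ⌊√D⌋ = 2
river: ρ → (-1,1,1)
river: ρ → (1,1,-1)
ρ-cycle length = 2 (tail of 0 descent steps not counted)

2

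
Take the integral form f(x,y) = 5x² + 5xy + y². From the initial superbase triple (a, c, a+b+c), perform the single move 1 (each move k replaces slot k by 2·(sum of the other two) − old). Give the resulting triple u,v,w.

start (5,1,11) = (f(1,0),f(0,1),f(1,1))
replace slot 1: 2·(1+11) − 5 = 19 → (19,1,11)

19,1,11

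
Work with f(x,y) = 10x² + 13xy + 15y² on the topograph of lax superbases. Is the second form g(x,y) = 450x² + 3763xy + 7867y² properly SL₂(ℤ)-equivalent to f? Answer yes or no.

D₁ = -431, D₂ = -431
f: translate: b→-7 (≡13 mod 20), so (10,13,15)→(10,-7,12)
f: reduced (well bottom): (10,-7,12) with a≤c, −a<b≤a
g: translate: b→163 (≡3763 mod 900), so (450,3763,7867)→(450,163,15)
g: flip: (450,163,15)→(15,-163,450)
g: translate: b→-13 (≡-163 mod 30), so (15,-163,450)→(15,-13,10)
g: flip: (15,-13,10)→(10,13,15)
g: translate: b→-7 (≡13 mod 20), so (10,13,15)→(10,-7,12)
g: reduced (well bottom): (10,-7,12) with a≤c, −a<b≤a
reduced forms (10, -7, 12) vs (10, -7, 12) ⇒ equivalent

yes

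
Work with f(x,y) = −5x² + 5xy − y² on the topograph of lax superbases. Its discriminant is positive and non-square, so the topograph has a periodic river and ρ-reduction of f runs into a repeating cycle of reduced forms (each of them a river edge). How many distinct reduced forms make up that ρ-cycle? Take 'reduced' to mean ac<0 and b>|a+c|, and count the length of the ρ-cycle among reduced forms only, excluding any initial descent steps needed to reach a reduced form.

D = 5, ⌊√D⌋ = 2
descent: ρ → (-1,1,1)  [lands on river]
river: ρ → (1,1,-1)
ρ-cycle length = 2 (tail of 1 descent step not counted)

2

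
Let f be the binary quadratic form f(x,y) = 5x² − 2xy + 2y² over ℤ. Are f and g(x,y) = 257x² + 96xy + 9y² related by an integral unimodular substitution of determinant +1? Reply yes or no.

D₁ = -36, D₂ = -36
f: flip: (5,-2,2)→(2,2,5)
f: reduced (well bottom): (2,2,5) with a≤c, −a<b≤a
g: flip: (257,96,9)→(9,-96,257)
g: translate: b→-6 (≡-96 mod 18), so (9,-96,257)→(9,-6,2)
g: flip: (9,-6,2)→(2,6,9)
g: translate: b→2 (≡6 mod 4), so (2,6,9)→(2,2,5)
g: reduced (well bottom): (2,2,5) with a≤c, −a<b≤a
reduced forms (2, 2, 5) vs (2, 2, 5) ⇒ equivalent

yes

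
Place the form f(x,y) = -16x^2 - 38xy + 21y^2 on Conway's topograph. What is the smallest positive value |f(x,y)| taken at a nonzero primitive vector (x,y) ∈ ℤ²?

descent: ρ → (21,38,-16)  [lands on river]
river: ρ → (-16,26,33)
river: ρ → (33,40,-9)
river: ρ → (-9,50,8)
river: ρ → (8,46,-21)
river: ρ → (-21,38,16)
river: ρ → (16,26,-33)
river: ρ → (-33,40,9)
river: ρ → (9,50,-8)
river: ρ → (-8,46,21)
closes: descent 1, river 10
min |a| on river = 8

8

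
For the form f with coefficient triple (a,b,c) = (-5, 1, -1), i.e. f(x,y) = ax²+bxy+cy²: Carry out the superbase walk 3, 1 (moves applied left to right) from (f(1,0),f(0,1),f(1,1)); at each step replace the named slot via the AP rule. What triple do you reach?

start (-5,-1,-5) = (f(1,0),f(0,1),f(1,1))
replace slot 3: 2·((-5)+(-1)) − (-5) = -7 → (-5,-1,-7)
replace slot 1: 2·((-1)+(-7)) − (-5) = -11 → (-11,-1,-7)

-11,-1,-7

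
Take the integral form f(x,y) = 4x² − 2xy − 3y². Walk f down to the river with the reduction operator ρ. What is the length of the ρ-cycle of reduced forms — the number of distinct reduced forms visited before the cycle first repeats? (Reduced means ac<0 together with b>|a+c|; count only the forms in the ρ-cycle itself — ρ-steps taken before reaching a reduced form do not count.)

D = 52, ⌊√D⌋ = 7
descent: ρ → (-3,2,4)  [lands on river]
river: ρ → (4,6,-1)
river: ρ → (-1,6,4)
river: ρ → (4,2,-3)
river: ρ → (-3,4,3)
river: ρ → (3,2,-4)
river: ρ → (-4,6,1)
river: ρ → (1,6,-4)
river: ρ → (-4,2,3)
river: ρ → (3,4,-3)
ρ-cycle length = 10 (tail of 1 descent step not counted)

10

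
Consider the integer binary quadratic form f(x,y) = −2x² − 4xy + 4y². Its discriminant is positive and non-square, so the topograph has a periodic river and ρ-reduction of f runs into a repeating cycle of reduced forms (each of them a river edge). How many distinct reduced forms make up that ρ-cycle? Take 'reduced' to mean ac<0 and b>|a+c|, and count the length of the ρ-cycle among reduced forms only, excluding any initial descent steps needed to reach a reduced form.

D = 48, ⌊√D⌋ = 6
descent: ρ → (4,4,-2)  [lands on river]
river: ρ → (-2,4,4)
ρ-cycle length = 2 (tail of 1 descent step not counted)

2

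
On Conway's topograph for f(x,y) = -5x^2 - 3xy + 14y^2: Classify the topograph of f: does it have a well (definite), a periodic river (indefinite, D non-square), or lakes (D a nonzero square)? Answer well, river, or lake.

D = b²−4ac = (-3)² − 4·(-5)·14 = 289
D = 17² is a perfect square ⇒ form factors over ℤ ⇒ lakes

lake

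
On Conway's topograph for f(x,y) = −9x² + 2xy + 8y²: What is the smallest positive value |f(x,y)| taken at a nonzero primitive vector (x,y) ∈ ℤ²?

river: ρ → (8,14,-3)
river: ρ → (-3,16,3)
river: ρ → (3,14,-8)
river: ρ → (-8,2,9)
river: ρ → (9,16,-1)
river: ρ → (-1,16,9)
river: ρ → (9,2,-8)
river: ρ → (-8,14,3)
river: ρ → (3,16,-3)
river: ρ → (-3,14,8)
river: ρ → (8,2,-9)
river: ρ → (-9,16,1)
river: ρ → (1,16,-9)
river: ρ → (-9,2,8)
closes: descent 0, river 14
min |a| on river = 1

1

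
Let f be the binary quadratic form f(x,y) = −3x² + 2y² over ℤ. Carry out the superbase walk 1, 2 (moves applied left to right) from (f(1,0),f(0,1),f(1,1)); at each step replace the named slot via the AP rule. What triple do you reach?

start (-3,2,-1) = (f(1,0),f(0,1),f(1,1))
replace slot 1: 2·(2+(-1)) − (-3) = 5 → (5,2,-1)
replace slot 2: 2·(5+(-1)) − 2 = 6 → (5,6,-1)

5,6,-1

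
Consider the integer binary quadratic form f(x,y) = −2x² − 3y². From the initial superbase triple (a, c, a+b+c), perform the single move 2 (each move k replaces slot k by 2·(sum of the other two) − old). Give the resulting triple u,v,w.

start (-2,-3,-5) = (f(1,0),f(0,1),f(1,1))
replace slot 2: 2·((-2)+(-5)) − (-3) = -11 → (-2,-11,-5)

-2,-11,-5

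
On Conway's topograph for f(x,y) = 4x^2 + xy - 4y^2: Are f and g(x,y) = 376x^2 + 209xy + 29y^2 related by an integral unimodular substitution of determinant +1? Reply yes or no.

D₁ = 65, D₂ = 65
river cycle of f (length 6): (-4, 7, 1), (1, 7, -4), (-4, 1, 4), (4, 7, -1), (-1, 7, 4), (4, 1, -4)
river cycle of g (length 6): (4, 1, -4), (-4, 7, 1), (1, 7, -4), (-4, 1, 4), (4, 7, -1), (-1, 7, 4)
cycles coincide ⇒ equivalent

yes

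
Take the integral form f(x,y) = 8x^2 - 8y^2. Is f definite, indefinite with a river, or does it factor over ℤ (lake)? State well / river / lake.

D = b²−4ac = 0² − 4·8·(-8) = 256
D = 16² is a perfect square ⇒ form factors over ℤ ⇒ lakes

lake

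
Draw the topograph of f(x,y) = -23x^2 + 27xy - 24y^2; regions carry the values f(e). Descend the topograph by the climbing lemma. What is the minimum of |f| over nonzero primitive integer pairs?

translate: b→19 (≡-27 mod 46), so (23,-27,24)→(23,19,20)
flip: (23,19,20)→(20,-19,23)
reduced (well bottom): (20,-19,23) with a≤c, −a<b≤a
well minimum |f| = |-20| = 20 (negative-definite)

20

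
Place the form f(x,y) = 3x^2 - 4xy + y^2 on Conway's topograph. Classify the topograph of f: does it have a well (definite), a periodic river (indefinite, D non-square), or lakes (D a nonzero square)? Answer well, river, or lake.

D = b²−4ac = (-4)² − 4·3·1 = 4
D = 2² is a perfect square ⇒ form factors over ℤ ⇒ lakes

lake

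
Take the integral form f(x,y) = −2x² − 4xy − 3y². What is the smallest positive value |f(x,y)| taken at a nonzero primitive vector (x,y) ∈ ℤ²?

translate: b→0 (≡4 mod 4), so (2,4,3)→(2,0,1)
flip: (2,0,1)→(1,0,2)
reduced (well bottom): (1,0,2) with a≤c, −a<b≤a
well minimum |f| = |-1| = 1 (negative-definite)

1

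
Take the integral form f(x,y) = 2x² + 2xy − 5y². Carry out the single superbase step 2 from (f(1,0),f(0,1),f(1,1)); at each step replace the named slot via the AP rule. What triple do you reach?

start (2,-5,-1) = (f(1,0),f(0,1),f(1,1))
replace slot 2: 2·(2+(-1)) − (-5) = 7 → (2,7,-1)

2,7,-1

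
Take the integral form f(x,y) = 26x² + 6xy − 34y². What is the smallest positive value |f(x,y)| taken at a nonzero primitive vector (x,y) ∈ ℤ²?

descent: ρ → (-34,-6,26)
descent: ρ → (26,58,-2)  [lands on river]
river: ρ → (-2,58,26)
river: ρ → (26,46,-14)
river: ρ → (-14,38,38)
river: ρ → (38,38,-14)
river: ρ → (-14,46,26)
closes: descent 2, river 6
min |a| on river = 2

2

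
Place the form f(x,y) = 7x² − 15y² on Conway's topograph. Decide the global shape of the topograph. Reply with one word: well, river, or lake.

D = b²−4ac = 0² − 4·7·(-15) = 420
D > 0 non-square ⇒ indefinite ⇒ periodic river

river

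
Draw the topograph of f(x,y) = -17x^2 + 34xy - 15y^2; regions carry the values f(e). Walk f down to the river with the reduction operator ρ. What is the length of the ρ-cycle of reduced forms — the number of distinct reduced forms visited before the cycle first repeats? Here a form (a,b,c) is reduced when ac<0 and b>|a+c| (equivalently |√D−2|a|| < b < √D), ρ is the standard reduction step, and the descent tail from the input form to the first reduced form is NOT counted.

D = 136, ⌊√D⌋ = 11
descent: ρ → (-15,-4,2)
descent: ρ → (2,8,-9)  [lands on river]
river: ρ → (-9,10,1)
river: ρ → (1,10,-9)
river: ρ → (-9,8,2)
ρ-cycle length = 4 (tail of 2 descent steps not counted)

4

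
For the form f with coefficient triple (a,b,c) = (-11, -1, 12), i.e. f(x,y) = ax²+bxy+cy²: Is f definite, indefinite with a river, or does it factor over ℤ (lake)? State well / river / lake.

D = b²−4ac = (-1)² − 4·(-11)·12 = 529
D = 23² is a perfect square ⇒ form factors over ℤ ⇒ lakes

lake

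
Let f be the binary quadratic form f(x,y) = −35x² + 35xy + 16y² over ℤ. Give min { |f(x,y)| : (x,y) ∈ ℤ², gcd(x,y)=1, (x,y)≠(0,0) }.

river: ρ → (16,29,-41)
river: ρ → (-41,53,4)
river: ρ → (4,51,-54)
river: ρ → (-54,57,1)
river: ρ → (1,57,-54)
river: ρ → (-54,51,4)
river: ρ → (4,53,-41)
river: ρ → (-41,29,16)
river: ρ → (16,35,-35)
river: ρ → (-35,35,16)
closes: descent 0, river 10
min |a| on river = 1

1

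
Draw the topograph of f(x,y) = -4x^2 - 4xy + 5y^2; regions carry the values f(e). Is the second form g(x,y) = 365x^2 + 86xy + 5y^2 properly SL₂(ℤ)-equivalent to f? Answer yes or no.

D₁ = 96, D₂ = 96
river cycle of f (length 4): (5, 4, -4), (-4, 4, 5), (5, 6, -3), (-3, 6, 5)
river cycle of g (length 4): (5, 4, -4), (-4, 4, 5), (5, 6, -3), (-3, 6, 5)
cycles coincide ⇒ equivalent

yes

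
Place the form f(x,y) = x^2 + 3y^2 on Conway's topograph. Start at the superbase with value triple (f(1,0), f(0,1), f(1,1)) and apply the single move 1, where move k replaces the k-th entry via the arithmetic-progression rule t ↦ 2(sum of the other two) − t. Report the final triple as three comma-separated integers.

start (1,3,4) = (f(1,0),f(0,1),f(1,1))
replace slot 1: 2·(3+4) − 1 = 13 → (13,3,4)

13,3,4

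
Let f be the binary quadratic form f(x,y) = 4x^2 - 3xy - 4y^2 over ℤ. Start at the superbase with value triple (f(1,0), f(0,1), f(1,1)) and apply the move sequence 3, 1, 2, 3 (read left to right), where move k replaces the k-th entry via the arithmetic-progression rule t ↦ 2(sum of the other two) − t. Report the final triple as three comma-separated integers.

start (4,-4,-3) = (f(1,0),f(0,1),f(1,1))
replace slot 3: 2·(4+(-4)) − (-3) = 3 → (4,-4,3)
replace slot 1: 2·((-4)+3) − 4 = -6 → (-6,-4,3)
replace slot 2: 2·((-6)+3) − (-4) = -2 → (-6,-2,3)
replace slot 3: 2·((-6)+(-2)) − 3 = -19 → (-6,-2,-19)

-6,-2,-19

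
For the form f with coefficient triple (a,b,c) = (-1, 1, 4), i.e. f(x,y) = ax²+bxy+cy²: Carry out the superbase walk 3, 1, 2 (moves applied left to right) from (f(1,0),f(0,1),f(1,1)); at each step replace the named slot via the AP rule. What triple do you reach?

start (-1,4,4) = (f(1,0),f(0,1),f(1,1))
replace slot 3: 2·((-1)+4) − 4 = 2 → (-1,4,2)
replace slot 1: 2·(4+2) − (-1) = 13 → (13,4,2)
replace slot 2: 2·(13+2) − 4 = 26 → (13,26,2)

13,26,2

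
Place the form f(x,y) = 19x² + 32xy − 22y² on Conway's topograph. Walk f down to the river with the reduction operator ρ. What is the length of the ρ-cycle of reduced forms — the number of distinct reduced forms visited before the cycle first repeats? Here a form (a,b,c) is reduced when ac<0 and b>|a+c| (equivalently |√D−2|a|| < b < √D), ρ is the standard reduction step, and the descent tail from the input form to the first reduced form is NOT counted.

D = 2696, ⌊√D⌋ = 51
river: ρ → (-22,12,29)
river: ρ → (29,46,-5)
river: ρ → (-5,44,38)
river: ρ → (38,32,-11)
river: ρ → (-11,34,35)
river: ρ → (35,36,-10)
river: ρ → (-10,44,19)
river: ρ → (19,32,-22)
ρ-cycle length = 8 (tail of 0 descent steps not counted)

8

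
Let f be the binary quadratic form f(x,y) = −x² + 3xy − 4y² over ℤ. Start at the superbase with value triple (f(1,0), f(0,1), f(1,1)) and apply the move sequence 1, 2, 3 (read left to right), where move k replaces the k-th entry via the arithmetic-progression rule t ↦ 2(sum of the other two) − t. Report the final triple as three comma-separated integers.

start (-1,-4,-2) = (f(1,0),f(0,1),f(1,1))
replace slot 1: 2·((-4)+(-2)) − (-1) = -11 → (-11,-4,-2)
replace slot 2: 2·((-11)+(-2)) − (-4) = -22 → (-11,-22,-2)
replace slot 3: 2·((-11)+(-22)) − (-2) = -64 → (-11,-22,-64)

-11,-22,-64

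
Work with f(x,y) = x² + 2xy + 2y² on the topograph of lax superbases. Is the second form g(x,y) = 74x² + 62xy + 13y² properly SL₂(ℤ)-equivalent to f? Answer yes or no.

D₁ = -4, D₂ = -4
f: translate: b→0 (≡2 mod 2), so (1,2,2)→(1,0,1)
f: reduced (well bottom): (1,0,1) with a≤c, −a<b≤a
g: flip: (74,62,13)→(13,-62,74)
g: translate: b→-10 (≡-62 mod 26), so (13,-62,74)→(13,-10,2)
g: flip: (13,-10,2)→(2,10,13)
g: translate: b→2 (≡10 mod 4), so (2,10,13)→(2,2,1)
g: flip: (2,2,1)→(1,-2,2)
g: translate: b→0 (≡-2 mod 2), so (1,-2,2)→(1,0,1)
g: reduced (well bottom): (1,0,1) with a≤c, −a<b≤a
reduced forms (1, 0, 1) vs (1, 0, 1) ⇒ equivalent

yes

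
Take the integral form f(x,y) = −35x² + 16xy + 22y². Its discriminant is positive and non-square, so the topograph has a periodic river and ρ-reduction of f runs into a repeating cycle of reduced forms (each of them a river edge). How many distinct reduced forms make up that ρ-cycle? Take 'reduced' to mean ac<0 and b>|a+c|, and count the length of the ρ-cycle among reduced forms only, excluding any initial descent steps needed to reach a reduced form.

D = 3336, ⌊√D⌋ = 57
river: ρ → (22,28,-29)
river: ρ → (-29,30,21)
river: ρ → (21,54,-5)
river: ρ → (-5,56,10)
river: ρ → (10,44,-35)
river: ρ → (-35,26,19)
river: ρ → (19,50,-11)
river: ρ → (-11,38,43)
river: ρ → (43,48,-6)
river: ρ → (-6,48,43)
river: ρ → (43,38,-11)
river: ρ → (-11,50,19)
river: ρ → (19,26,-35)
river: ρ → (-35,44,10)
river: ρ → (10,56,-5)
river: ρ → (-5,54,21)
river: ρ → (21,30,-29)
river: ρ → (-29,28,22)
river: ρ → (22,16,-35)
river: ρ → (-35,54,3)
river: ρ → (3,54,-35)
river: ρ → (-35,16,22)
ρ-cycle length = 22 (tail of 0 descent steps not counted)

22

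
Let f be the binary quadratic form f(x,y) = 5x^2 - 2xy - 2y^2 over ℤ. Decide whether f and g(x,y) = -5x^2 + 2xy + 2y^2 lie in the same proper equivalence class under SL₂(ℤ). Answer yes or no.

D₁ = 44, D₂ = 44
river cycle of f (length 2): (-2, 6, 1), (1, 6, -2)
river cycle of g (length 2): (2, 6, -1), (-1, 6, 2)
cycles differ ⇒ inequivalent

no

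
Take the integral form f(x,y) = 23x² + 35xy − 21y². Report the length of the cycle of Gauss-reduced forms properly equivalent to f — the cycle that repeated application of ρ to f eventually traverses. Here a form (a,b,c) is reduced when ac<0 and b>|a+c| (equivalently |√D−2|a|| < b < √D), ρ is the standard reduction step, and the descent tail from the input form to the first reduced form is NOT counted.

D = 3157, ⌊√D⌋ = 56
river: ρ → (-21,49,9)
river: ρ → (9,41,-41)
river: ρ → (-41,41,9)
river: ρ → (9,49,-21)
river: ρ → (-21,35,23)
river: ρ → (23,11,-33)
river: ρ → (-33,55,1)
river: ρ → (1,55,-33)
river: ρ → (-33,11,23)
river: ρ → (23,35,-21)
ρ-cycle length = 10 (tail of 0 descent steps not counted)

10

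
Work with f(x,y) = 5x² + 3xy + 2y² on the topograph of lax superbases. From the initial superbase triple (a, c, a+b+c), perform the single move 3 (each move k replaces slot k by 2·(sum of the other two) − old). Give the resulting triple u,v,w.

start (5,2,10) = (f(1,0),f(0,1),f(1,1))
replace slot 3: 2·(5+2) − 10 = 4 → (5,2,4)

5,2,4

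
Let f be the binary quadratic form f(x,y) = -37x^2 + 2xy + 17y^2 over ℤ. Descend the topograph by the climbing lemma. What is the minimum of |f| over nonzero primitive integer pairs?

descent: ρ → (17,32,-22)  [lands on river]
river: ρ → (-22,12,27)
river: ρ → (27,42,-7)
river: ρ → (-7,42,27)
river: ρ → (27,12,-22)
river: ρ → (-22,32,17)
river: ρ → (17,36,-18)
river: ρ → (-18,36,17)
closes: descent 1, river 8
min |a| on river = 7

7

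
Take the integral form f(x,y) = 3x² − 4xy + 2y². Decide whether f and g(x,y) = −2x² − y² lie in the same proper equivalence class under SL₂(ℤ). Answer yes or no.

D₁ = -8, D₂ = -8
f: translate: b→2 (≡-4 mod 6), so (3,-4,2)→(3,2,1)
f: flip: (3,2,1)→(1,-2,3)
f: translate: b→0 (≡-2 mod 2), so (1,-2,3)→(1,0,2)
f: reduced (well bottom): (1,0,2) with a≤c, −a<b≤a
g is negative-definite; reduce −g:
−g: flip: (2,0,1)→(1,0,2)
−g: reduced (well bottom): (1,0,2) with a≤c, −a<b≤a
flip sign back: reduced form of g is (-1,0,-2)
reduced forms (1, 0, 2) vs (-1, 0, -2) ⇒ inequivalent

no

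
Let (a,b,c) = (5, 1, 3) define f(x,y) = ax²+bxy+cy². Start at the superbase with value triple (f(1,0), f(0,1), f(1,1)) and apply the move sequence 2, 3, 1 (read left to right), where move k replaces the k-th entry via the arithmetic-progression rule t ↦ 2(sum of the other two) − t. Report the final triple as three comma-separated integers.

start (5,3,9) = (f(1,0),f(0,1),f(1,1))
replace slot 2: 2·(5+9) − 3 = 25 → (5,25,9)
replace slot 3: 2·(5+25) − 9 = 51 → (5,25,51)
replace slot 1: 2·(25+51) − 5 = 147 → (147,25,51)

147,25,51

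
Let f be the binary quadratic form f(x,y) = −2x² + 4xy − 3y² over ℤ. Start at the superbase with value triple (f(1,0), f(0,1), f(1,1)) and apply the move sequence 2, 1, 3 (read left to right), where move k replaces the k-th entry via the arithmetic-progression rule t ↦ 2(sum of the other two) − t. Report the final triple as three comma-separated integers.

start (-2,-3,-1) = (f(1,0),f(0,1),f(1,1))
replace slot 2: 2·((-2)+(-1)) − (-3) = -3 → (-2,-3,-1)
replace slot 1: 2·((-3)+(-1)) − (-2) = -6 → (-6,-3,-1)
replace slot 3: 2·((-6)+(-3)) − (-1) = -17 → (-6,-3,-17)

-6,-3,-17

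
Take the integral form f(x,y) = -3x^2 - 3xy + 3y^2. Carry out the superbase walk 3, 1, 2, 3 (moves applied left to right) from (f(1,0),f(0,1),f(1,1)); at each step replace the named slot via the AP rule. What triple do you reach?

start (-3,3,-3) = (f(1,0),f(0,1),f(1,1))
replace slot 3: 2·((-3)+3) − (-3) = 3 → (-3,3,3)
replace slot 1: 2·(3+3) − (-3) = 15 → (15,3,3)
replace slot 2: 2·(15+3) − 3 = 33 → (15,33,3)
replace slot 3: 2·(15+33) − 3 = 93 → (15,33,93)

15,33,93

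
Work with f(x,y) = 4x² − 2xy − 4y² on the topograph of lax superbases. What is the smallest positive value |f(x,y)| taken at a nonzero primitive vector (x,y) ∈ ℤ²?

descent: ρ → (-4,2,4)  [lands on river]
river: ρ → (4,6,-2)
river: ρ → (-2,6,4)
river: ρ → (4,2,-4)
river: ρ → (-4,6,2)
river: ρ → (2,6,-4)
closes: descent 1, river 6
min |a| on river = 2

2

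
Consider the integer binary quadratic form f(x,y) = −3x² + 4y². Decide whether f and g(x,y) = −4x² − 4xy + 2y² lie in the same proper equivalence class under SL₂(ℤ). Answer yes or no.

D₁ = 48, D₂ = 48
river cycle of f (length 2): (-3, 6, 1), (1, 6, -3)
river cycle of g (length 2): (2, 4, -4), (-4, 4, 2)
cycles differ ⇒ inequivalent

no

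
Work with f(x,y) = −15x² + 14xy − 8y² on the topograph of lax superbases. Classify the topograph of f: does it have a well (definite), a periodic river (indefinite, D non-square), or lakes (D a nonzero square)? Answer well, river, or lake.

D = b²−4ac = 14² − 4·(-15)·(-8) = -284
D < 0 ⇒ definite ⇒ every region one sign ⇒ single well

well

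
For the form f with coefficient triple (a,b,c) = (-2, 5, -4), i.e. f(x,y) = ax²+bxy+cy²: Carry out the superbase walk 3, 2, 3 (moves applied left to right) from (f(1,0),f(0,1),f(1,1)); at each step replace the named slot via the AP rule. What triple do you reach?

start (-2,-4,-1) = (f(1,0),f(0,1),f(1,1))
replace slot 3: 2·((-2)+(-4)) − (-1) = -11 → (-2,-4,-11)
replace slot 2: 2·((-2)+(-11)) − (-4) = -22 → (-2,-22,-11)
replace slot 3: 2·((-2)+(-22)) − (-11) = -37 → (-2,-22,-37)

-2,-22,-37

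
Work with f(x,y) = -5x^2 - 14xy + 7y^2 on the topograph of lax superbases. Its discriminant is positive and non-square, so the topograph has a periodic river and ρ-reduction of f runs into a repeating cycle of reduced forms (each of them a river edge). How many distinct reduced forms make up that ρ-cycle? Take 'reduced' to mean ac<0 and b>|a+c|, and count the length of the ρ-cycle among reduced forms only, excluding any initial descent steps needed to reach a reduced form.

D = 336, ⌊√D⌋ = 18
descent: ρ → (7,14,-5)  [lands on river]
river: ρ → (-5,16,4)
river: ρ → (4,16,-5)
river: ρ → (-5,14,7)
ρ-cycle length = 4 (tail of 1 descent step not counted)

4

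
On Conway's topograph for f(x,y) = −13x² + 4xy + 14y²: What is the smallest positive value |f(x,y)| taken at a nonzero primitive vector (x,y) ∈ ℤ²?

river: ρ → (14,24,-3)
river: ρ → (-3,24,14)
river: ρ → (14,4,-13)
river: ρ → (-13,22,5)
river: ρ → (5,18,-21)
river: ρ → (-21,24,2)
river: ρ → (2,24,-21)
river: ρ → (-21,18,5)
river: ρ → (5,22,-13)
river: ρ → (-13,4,14)
closes: descent 0, river 10
min |a| on river = 2

2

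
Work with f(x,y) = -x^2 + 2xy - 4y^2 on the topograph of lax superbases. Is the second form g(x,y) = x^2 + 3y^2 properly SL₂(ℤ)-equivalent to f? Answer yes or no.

D₁ = -12, D₂ = -12
f is negative-definite; reduce −f:
−f: translate: b→0 (≡-2 mod 2), so (1,-2,4)→(1,0,3)
−f: reduced (well bottom): (1,0,3) with a≤c, −a<b≤a
flip sign back: reduced form of f is (-1,0,-3)
g: reduced (well bottom): (1,0,3) with a≤c, −a<b≤a
reduced forms (-1, 0, -3) vs (1, 0, 3) ⇒ inequivalent

no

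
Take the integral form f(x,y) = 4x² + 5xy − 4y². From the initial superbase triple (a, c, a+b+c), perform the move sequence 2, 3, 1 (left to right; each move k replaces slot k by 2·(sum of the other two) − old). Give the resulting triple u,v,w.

start (4,-4,5) = (f(1,0),f(0,1),f(1,1))
replace slot 2: 2·(4+5) − (-4) = 22 → (4,22,5)
replace slot 3: 2·(4+22) − 5 = 47 → (4,22,47)
replace slot 1: 2·(22+47) − 4 = 134 → (134,22,47)

134,22,47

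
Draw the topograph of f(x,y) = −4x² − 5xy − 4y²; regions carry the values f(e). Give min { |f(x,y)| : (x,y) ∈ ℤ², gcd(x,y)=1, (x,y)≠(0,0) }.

translate: b→-3 (≡5 mod 8), so (4,5,4)→(4,-3,3)
flip: (4,-3,3)→(3,3,4)
reduced (well bottom): (3,3,4) with a≤c, −a<b≤a
well minimum |f| = |-3| = 3 (negative-definite)

3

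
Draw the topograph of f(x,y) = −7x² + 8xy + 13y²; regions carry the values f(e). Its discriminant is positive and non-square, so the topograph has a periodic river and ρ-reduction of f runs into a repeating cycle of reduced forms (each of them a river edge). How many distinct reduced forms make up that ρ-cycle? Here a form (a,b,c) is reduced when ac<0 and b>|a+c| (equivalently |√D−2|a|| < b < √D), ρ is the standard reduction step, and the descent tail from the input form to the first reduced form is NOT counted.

D = 428, ⌊√D⌋ = 20
river: ρ → (13,18,-2)
river: ρ → (-2,18,13)
river: ρ → (13,8,-7)
river: ρ → (-7,20,1)
river: ρ → (1,20,-7)
river: ρ → (-7,8,13)
ρ-cycle length = 6 (tail of 0 descent steps not counted)

6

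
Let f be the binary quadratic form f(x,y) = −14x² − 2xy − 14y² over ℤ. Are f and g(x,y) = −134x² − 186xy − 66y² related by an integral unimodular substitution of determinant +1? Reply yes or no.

D₁ = -780, D₂ = -780
f is negative-definite; reduce −f:
−f: reduced (well bottom): (14,2,14) with a≤c, −a<b≤a
flip sign back: reduced form of f is (-14,-2,-14)
g is negative-definite; reduce −g:
−g: translate: b→-82 (≡186 mod 268), so (134,186,66)→(134,-82,14)
−g: flip: (134,-82,14)→(14,82,134)
−g: translate: b→-2 (≡82 mod 28), so (14,82,134)→(14,-2,14)
−g: flip: (14,-2,14)→(14,2,14)
−g: reduced (well bottom): (14,2,14) with a≤c, −a<b≤a
flip sign back: reduced form of g is (-14,-2,-14)
reduced forms (-14, -2, -14) vs (-14, -2, -14) ⇒ equivalent

yes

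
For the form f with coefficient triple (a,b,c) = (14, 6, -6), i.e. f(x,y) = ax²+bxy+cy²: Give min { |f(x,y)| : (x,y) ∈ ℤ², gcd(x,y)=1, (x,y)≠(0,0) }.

descent: ρ → (-6,18,2)  [lands on river]
river: ρ → (2,18,-6)
closes: descent 1, river 2
min |a| on river = 2

2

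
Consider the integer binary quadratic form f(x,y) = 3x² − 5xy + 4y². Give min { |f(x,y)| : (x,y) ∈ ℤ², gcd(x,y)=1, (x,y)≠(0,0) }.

translate: b→1 (≡-5 mod 6), so (3,-5,4)→(3,1,2)
flip: (3,1,2)→(2,-1,3)
reduced (well bottom): (2,-1,3) with a≤c, −a<b≤a
well minimum = a = 2

2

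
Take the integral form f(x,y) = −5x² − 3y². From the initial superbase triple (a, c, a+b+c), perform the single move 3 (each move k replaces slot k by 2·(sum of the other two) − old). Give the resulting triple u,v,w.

start (-5,-3,-8) = (f(1,0),f(0,1),f(1,1))
replace slot 3: 2·((-5)+(-3)) − (-8) = -8 → (-5,-3,-8)

-5,-3,-8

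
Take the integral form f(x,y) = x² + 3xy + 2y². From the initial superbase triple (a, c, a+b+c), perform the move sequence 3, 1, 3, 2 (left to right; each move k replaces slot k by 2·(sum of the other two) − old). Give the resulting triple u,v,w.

start (1,2,6) = (f(1,0),f(0,1),f(1,1))
replace slot 3: 2·(1+2) − 6 = 0 → (1,2,0)
replace slot 1: 2·(2+0) − 1 = 3 → (3,2,0)
replace slot 3: 2·(3+2) − 0 = 10 → (3,2,10)
replace slot 2: 2·(3+10) − 2 = 24 → (3,24,10)

3,24,10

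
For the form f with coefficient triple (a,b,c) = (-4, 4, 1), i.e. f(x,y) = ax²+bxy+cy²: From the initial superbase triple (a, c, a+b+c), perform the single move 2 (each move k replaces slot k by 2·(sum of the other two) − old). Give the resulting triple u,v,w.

start (-4,1,1) = (f(1,0),f(0,1),f(1,1))
replace slot 2: 2·((-4)+1) − 1 = -7 → (-4,-7,1)

-4,-7,1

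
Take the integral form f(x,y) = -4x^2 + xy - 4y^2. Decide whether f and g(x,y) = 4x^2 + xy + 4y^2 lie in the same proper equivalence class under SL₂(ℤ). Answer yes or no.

D₁ = -63, D₂ = -63
f is negative-definite; reduce −f:
−f: flip: (4,-1,4)→(4,1,4)
−f: reduced (well bottom): (4,1,4) with a≤c, −a<b≤a
flip sign back: reduced form of f is (-4,-1,-4)
g: reduced (well bottom): (4,1,4) with a≤c, −a<b≤a
reduced forms (-4, -1, -4) vs (4, 1, 4) ⇒ inequivalent

no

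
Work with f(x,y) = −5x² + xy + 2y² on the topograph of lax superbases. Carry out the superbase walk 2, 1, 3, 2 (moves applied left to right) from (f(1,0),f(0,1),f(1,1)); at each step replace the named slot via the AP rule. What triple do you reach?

start (-5,2,-2) = (f(1,0),f(0,1),f(1,1))
replace slot 2: 2·((-5)+(-2)) − 2 = -16 → (-5,-16,-2)
replace slot 1: 2·((-16)+(-2)) − (-5) = -31 → (-31,-16,-2)
replace slot 3: 2·((-31)+(-16)) − (-2) = -92 → (-31,-16,-92)
replace slot 2: 2·((-31)+(-92)) − (-16) = -230 → (-31,-230,-92)

-31,-230,-92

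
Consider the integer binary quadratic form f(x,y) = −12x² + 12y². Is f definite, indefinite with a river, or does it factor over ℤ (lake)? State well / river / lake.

D = b²−4ac = 0² − 4·(-12)·12 = 576
D = 24² is a perfect square ⇒ form factors over ℤ ⇒ lakes

lake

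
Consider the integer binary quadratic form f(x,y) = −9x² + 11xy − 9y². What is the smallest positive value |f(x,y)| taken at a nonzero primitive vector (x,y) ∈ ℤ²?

translate: b→7 (≡-11 mod 18), so (9,-11,9)→(9,7,7)
flip: (9,7,7)→(7,-7,9)
translate: b→7 (≡-7 mod 14), so (7,-7,9)→(7,7,9)
reduced (well bottom): (7,7,9) with a≤c, −a<b≤a
well minimum |f| = |-7| = 7 (negative-definite)

7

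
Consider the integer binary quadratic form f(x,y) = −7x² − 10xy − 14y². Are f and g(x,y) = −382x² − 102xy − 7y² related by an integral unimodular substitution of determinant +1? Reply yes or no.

D₁ = -292, D₂ = -292
f is negative-definite; reduce −f:
−f: translate: b→-4 (≡10 mod 14), so (7,10,14)→(7,-4,11)
−f: reduced (well bottom): (7,-4,11) with a≤c, −a<b≤a
flip sign back: reduced form of f is (-7,4,-11)
g is negative-definite; reduce −g:
−g: flip: (382,102,7)→(7,-102,382)
−g: translate: b→-4 (≡-102 mod 14), so (7,-102,382)→(7,-4,11)
−g: reduced (well bottom): (7,-4,11) with a≤c, −a<b≤a
flip sign back: reduced form of g is (-7,4,-11)
reduced forms (-7, 4, -11) vs (-7, 4, -11) ⇒ equivalent

yes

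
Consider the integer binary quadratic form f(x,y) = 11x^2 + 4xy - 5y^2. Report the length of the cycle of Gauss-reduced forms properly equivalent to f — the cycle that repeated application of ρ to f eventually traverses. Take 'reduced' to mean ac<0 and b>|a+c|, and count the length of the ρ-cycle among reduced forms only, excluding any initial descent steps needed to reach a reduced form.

D = 236, ⌊√D⌋ = 15
descent: ρ → (-5,6,10)  [lands on river]
river: ρ → (10,14,-1)
river: ρ → (-1,14,10)
river: ρ → (10,6,-5)
river: ρ → (-5,14,2)
river: ρ → (2,14,-5)
ρ-cycle length = 6 (tail of 1 descent step not counted)

6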